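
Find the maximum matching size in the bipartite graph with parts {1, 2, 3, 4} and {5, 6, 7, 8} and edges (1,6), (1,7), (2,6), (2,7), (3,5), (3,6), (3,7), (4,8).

Step 1: List the neighbors of each left vertex:
  1: 6, 7
  2: 6, 7
  3: 5, 6, 7
  4: 8

Step 2: Greedily match left vertices, then look for augmenting paths:
  Match 1 -- 6
  Match 2 -- 7
  Match 3 -- 5
  Match 4 -- 8
  No augmenting path remains.

Step 3: Verify this is maximum:
  Matching size 4 = min(|L|, |R|) = min(4, 4), which is an upper bound, so this matching is maximum.

Maximum matching: {(1,6), (2,7), (3,5), (4,8)}
Size: 4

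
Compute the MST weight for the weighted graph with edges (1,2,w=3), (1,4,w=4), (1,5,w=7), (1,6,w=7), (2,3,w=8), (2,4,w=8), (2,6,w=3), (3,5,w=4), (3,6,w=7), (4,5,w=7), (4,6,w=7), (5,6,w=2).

Apply Kruskal's algorithm (sort edges by weight, add if no cycle):

Sorted edges by weight:
  (5,6) w=2
  (1,2) w=3
  (2,6) w=3
  (1,4) w=4
  (3,5) w=4
  (1,6) w=7
  (1,5) w=7
  (3,6) w=7
  (4,6) w=7
  (4,5) w=7
  (2,3) w=8
  (2,4) w=8

Add edge (5,6) w=2 -- no cycle. Running total: 2
Add edge (1,2) w=3 -- no cycle. Running total: 5
Add edge (2,6) w=3 -- no cycle. Running total: 8
Add edge (1,4) w=4 -- no cycle. Running total: 12
Add edge (3,5) w=4 -- no cycle. Running total: 16

MST edges: (5,6,w=2), (1,2,w=3), (2,6,w=3), (1,4,w=4), (3,5,w=4)
Total MST weight: 2 + 3 + 3 + 4 + 4 = 16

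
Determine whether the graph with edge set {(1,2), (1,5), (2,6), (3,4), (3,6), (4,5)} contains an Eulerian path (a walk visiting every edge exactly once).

Step 1: Find the degree of each vertex:
  deg(1) = 2
  deg(2) = 2
  deg(3) = 2
  deg(4) = 2
  deg(5) = 2
  deg(6) = 2

Step 2: Count vertices with odd degree:
  All vertices have even degree (0 odd-degree vertices)

Step 3: Apply Euler's theorem:
  - Eulerian circuit exists iff graph is connected and all vertices have even degree
  - Eulerian path exists iff graph is connected and has 0 or 2 odd-degree vertices

Graph is connected with 0 odd-degree vertices.
Both Eulerian circuit and Eulerian path exist.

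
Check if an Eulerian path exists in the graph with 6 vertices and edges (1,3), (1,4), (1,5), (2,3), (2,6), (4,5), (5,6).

Step 1: Find the degree of each vertex:
  deg(1) = 3
  deg(2) = 2
  deg(3) = 2
  deg(4) = 2
  deg(5) = 3
  deg(6) = 2

Step 2: Count vertices with odd degree:
  Odd-degree vertices: 1, 5 (2 total)

Step 3: Apply Euler's theorem:
  - Eulerian circuit exists iff graph is connected and all vertices have even degree
  - Eulerian path exists iff graph is connected and has 0 or 2 odd-degree vertices

Graph is connected with exactly 2 odd-degree vertices (1, 5).
Eulerian path exists (starting and ending at the odd-degree vertices), but no Eulerian circuit.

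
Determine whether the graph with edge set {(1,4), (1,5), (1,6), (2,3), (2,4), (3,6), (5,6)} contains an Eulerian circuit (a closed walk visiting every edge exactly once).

Step 1: Find the degree of each vertex:
  deg(1) = 3
  deg(2) = 2
  deg(3) = 2
  deg(4) = 2
  deg(5) = 2
  deg(6) = 3

Step 2: Count vertices with odd degree:
  Odd-degree vertices: 1, 6 (2 total)

Step 3: Apply Euler's theorem:
  - Eulerian circuit exists iff graph is connected and all vertices have even degree
  - Eulerian path exists iff graph is connected and has 0 or 2 odd-degree vertices

Graph is connected with exactly 2 odd-degree vertices (1, 6).
Eulerian path exists (starting and ending at the odd-degree vertices), but no Eulerian circuit.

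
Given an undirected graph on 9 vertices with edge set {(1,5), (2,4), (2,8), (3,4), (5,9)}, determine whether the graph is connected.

Step 1: Build adjacency list from edges:
  1: 5
  2: 4, 8
  3: 4
  4: 2, 3
  5: 1, 9
  6: (none)
  7: (none)
  8: 2
  9: 5

Step 2: Run BFS/DFS from vertex 1:
  Visited: {1, 5, 9}
  Reached 3 of 9 vertices

Step 3: Only 3 of 9 vertices reached. Graph is disconnected.
Connected components: {1, 5, 9}, {2, 3, 4, 8}, {6}, {7}
Answer: No, the graph is not connected (4 components).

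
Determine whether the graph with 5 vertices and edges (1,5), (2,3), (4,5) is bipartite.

Step 1: Attempt 2-coloring using BFS:
  Start at vertex 1, assign color 0
  Color vertex 5 with color 1 (neighbor of 1)
  Color vertex 4 with color 0 (neighbor of 5)
  Start new component at vertex 2, assign color 0
  Color vertex 3 with color 1 (neighbor of 2)

Step 2: 2-coloring succeeded. No conflicts found.
  Set A (color 0): {1, 2, 4}
  Set B (color 1): {3, 5}

The graph is bipartite with partition {1, 2, 4}, {3, 5}.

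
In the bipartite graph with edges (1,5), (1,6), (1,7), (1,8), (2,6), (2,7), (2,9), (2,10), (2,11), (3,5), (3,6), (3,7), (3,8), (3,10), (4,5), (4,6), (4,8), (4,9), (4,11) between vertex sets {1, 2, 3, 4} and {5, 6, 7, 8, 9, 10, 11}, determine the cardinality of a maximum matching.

Step 1: List the neighbors of each left vertex:
  1: 5, 6, 7, 8
  2: 6, 7, 9, 10, 11
  3: 5, 6, 7, 8, 10
  4: 5, 6, 8, 9, 11

Step 2: Greedily match left vertices, then look for augmenting paths:
  Match 1 -- 5
  Match 2 -- 6
  Match 3 -- 7
  Match 4 -- 8
  No augmenting path remains.

Step 3: Verify this is maximum:
  Matching size 4 = min(|L|, |R|) = min(4, 7), which is an upper bound, so this matching is maximum.

Maximum matching: {(1,5), (2,6), (3,7), (4,8)}
Size: 4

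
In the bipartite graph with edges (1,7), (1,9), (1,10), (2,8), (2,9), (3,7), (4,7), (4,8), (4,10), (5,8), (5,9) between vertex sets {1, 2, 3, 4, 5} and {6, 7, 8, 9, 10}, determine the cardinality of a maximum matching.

Step 1: List the neighbors of each left vertex:
  1: 7, 9, 10
  2: 8, 9
  3: 7
  4: 7, 8, 10
  5: 8, 9

Step 2: Greedily match left vertices, then look for augmenting paths:
  Match 1 -- 7
  Match 2 -- 8
  Match 4 -- 10
  Match 5 -- 9
  No augmenting path remains.

Step 3: Verify this is maximum:
  Matching has size 4. The vertex set {7, 8, 9, 10} covers every edge and has size 4; any matching has at most one edge per cover vertex, so 4 is maximum (König's theorem).

Maximum matching: {(1,7), (2,8), (4,10), (5,9)}
Size: 4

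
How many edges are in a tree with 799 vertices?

A tree on n vertices always has exactly n - 1 edges.
For n = 799: edges = 799 - 1 = 798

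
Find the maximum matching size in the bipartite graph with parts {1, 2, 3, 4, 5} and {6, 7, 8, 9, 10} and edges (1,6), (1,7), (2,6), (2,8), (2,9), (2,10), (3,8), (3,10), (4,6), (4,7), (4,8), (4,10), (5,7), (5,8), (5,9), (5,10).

Step 1: List the neighbors of each left vertex:
  1: 6, 7
  2: 6, 8, 9, 10
  3: 8, 10
  4: 6, 7, 8, 10
  5: 7, 8, 9, 10

Step 2: Greedily match left vertices, then look for augmenting paths:
  Match 1 -- 6
  Match 2 -- 8
  Match 3 -- 10
  Match 4 -- 7
  Match 5 -- 9
  No augmenting path remains.

Step 3: Verify this is maximum:
  Matching size 5 = min(|L|, |R|) = min(5, 5), which is an upper bound, so this matching is maximum.

Maximum matching: {(1,6), (2,8), (3,10), (4,7), (5,9)}
Size: 5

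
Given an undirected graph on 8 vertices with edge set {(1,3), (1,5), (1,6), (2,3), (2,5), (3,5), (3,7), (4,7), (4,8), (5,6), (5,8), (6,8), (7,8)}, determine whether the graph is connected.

Step 1: Build adjacency list from edges:
  1: 3, 5, 6
  2: 3, 5
  3: 1, 2, 5, 7
  4: 7, 8
  5: 1, 2, 3, 6, 8
  6: 1, 5, 8
  7: 3, 4, 8
  8: 4, 5, 6, 7

Step 2: Run BFS/DFS from vertex 1:
  Visited: {1, 3, 5, 6, 2, 7, 8, 4}
  Reached 8 of 8 vertices

Step 3: All 8 vertices reached from vertex 1, so the graph is connected.
Answer: Yes, the graph is connected.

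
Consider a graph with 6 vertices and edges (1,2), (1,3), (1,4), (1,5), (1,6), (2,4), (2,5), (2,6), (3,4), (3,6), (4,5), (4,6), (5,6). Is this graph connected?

Step 1: Build adjacency list from edges:
  1: 2, 3, 4, 5, 6
  2: 1, 4, 5, 6
  3: 1, 4, 6
  4: 1, 2, 3, 5, 6
  5: 1, 2, 4, 6
  6: 1, 2, 3, 4, 5

Step 2: Run BFS/DFS from vertex 1:
  Visited: {1, 2, 3, 4, 5, 6}
  Reached 6 of 6 vertices

Step 3: All 6 vertices reached from vertex 1, so the graph is connected.
Answer: Yes, the graph is connected.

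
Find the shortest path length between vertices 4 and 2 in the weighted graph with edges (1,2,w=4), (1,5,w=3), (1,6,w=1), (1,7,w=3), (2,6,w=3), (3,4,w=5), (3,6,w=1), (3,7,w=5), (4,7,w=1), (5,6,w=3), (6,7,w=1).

Step 1: Build adjacency list with weights:
  1: 2(w=4), 5(w=3), 6(w=1), 7(w=3)
  2: 1(w=4), 6(w=3)
  3: 4(w=5), 6(w=1), 7(w=5)
  4: 3(w=5), 7(w=1)
  5: 1(w=3), 6(w=3)
  6: 1(w=1), 2(w=3), 3(w=1), 5(w=3), 7(w=1)
  7: 1(w=3), 3(w=5), 4(w=1), 6(w=1)

Step 2: Apply Dijkstra's algorithm from vertex 4:
  Visit vertex 4 (distance=0)
    Update dist[3] = 5
    Update dist[7] = 1
  Visit vertex 7 (distance=1)
    Update dist[1] = 4
    Update dist[6] = 2
  Visit vertex 6 (distance=2)
    Update dist[1] = 3
    Update dist[2] = 5
    Update dist[3] = 3
    Update dist[5] = 5
  Visit vertex 1 (distance=3)
  Visit vertex 3 (distance=3)
  Visit vertex 2 (distance=5)

Step 3: Shortest path: 4 -> 7 -> 6 -> 2
Total weight: 1 + 1 + 3 = 5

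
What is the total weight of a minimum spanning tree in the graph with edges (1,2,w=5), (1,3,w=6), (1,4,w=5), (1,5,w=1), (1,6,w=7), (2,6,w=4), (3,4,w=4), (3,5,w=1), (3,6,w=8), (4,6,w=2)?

Apply Kruskal's algorithm (sort edges by weight, add if no cycle):

Sorted edges by weight:
  (1,5) w=1
  (3,5) w=1
  (4,6) w=2
  (2,6) w=4
  (3,4) w=4
  (1,4) w=5
  (1,2) w=5
  (1,3) w=6
  (1,6) w=7
  (3,6) w=8

Add edge (1,5) w=1 -- no cycle. Running total: 1
Add edge (3,5) w=1 -- no cycle. Running total: 2
Add edge (4,6) w=2 -- no cycle. Running total: 4
Add edge (2,6) w=4 -- no cycle. Running total: 8
Add edge (3,4) w=4 -- no cycle. Running total: 12

MST edges: (1,5,w=1), (3,5,w=1), (4,6,w=2), (2,6,w=4), (3,4,w=4)
Total MST weight: 1 + 1 + 2 + 4 + 4 = 12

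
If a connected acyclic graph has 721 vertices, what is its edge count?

A tree on n vertices always has exactly n - 1 edges.
For n = 721: edges = 721 - 1 = 720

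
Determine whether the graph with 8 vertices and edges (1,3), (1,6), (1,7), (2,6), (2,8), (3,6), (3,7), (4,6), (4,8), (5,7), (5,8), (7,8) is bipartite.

Step 1: Attempt 2-coloring using BFS:
  Start at vertex 1, assign color 0
  Color vertex 3 with color 1 (neighbor of 1)
  Color vertex 6 with color 1 (neighbor of 1)
  Color vertex 7 with color 1 (neighbor of 1)

Step 2: Conflict found! Vertices 3 and 6 are adjacent but have the same color.
This means the graph contains an odd cycle.

The graph is NOT bipartite.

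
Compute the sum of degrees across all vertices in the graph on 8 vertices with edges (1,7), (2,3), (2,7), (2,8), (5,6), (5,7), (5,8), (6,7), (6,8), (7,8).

Step 1: Count edges incident to each vertex:
  deg(1) = 1 (neighbors: 7)
  deg(2) = 3 (neighbors: 3, 7, 8)
  deg(3) = 1 (neighbors: 2)
  deg(4) = 0 (neighbors: none)
  deg(5) = 3 (neighbors: 6, 7, 8)
  deg(6) = 3 (neighbors: 5, 7, 8)
  deg(7) = 5 (neighbors: 1, 2, 5, 6, 8)
  deg(8) = 4 (neighbors: 2, 5, 6, 7)

Step 2: Sum all degrees:
  1 + 3 + 1 + 0 + 3 + 3 + 5 + 4 = 20

Verification: sum of degrees = 2 * |E| = 2 * 10 = 20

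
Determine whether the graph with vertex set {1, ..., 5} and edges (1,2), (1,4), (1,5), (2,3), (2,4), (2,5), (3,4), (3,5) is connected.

Step 1: Build adjacency list from edges:
  1: 2, 4, 5
  2: 1, 3, 4, 5
  3: 2, 4, 5
  4: 1, 2, 3
  5: 1, 2, 3

Step 2: Run BFS/DFS from vertex 1:
  Visited: {1, 2, 4, 5, 3}
  Reached 5 of 5 vertices

Step 3: All 5 vertices reached from vertex 1, so the graph is connected.
Answer: Yes, the graph is connected.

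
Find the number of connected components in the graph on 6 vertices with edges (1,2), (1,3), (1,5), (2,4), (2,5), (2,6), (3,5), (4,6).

Step 1: Build adjacency list from edges:
  1: 2, 3, 5
  2: 1, 4, 5, 6
  3: 1, 5
  4: 2, 6
  5: 1, 2, 3
  6: 2, 4

Step 2: Run BFS/DFS from vertex 1:
  Visited: {1, 2, 3, 5, 4, 6}
  Reached 6 of 6 vertices

Step 3: All 6 vertices reached from vertex 1, so the graph is connected.
Number of connected components: 1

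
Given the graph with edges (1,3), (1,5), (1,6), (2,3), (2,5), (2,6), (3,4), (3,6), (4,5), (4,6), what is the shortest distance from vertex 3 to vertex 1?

Step 1: Build adjacency list:
  1: 3, 5, 6
  2: 3, 5, 6
  3: 1, 2, 4, 6
  4: 3, 5, 6
  5: 1, 2, 4
  6: 1, 2, 3, 4

Step 2: BFS from vertex 3 to find shortest path to 1:
  vertex 1 reached at distance 1

Step 3: Shortest path: 3 -> 1
Path length: 1 edge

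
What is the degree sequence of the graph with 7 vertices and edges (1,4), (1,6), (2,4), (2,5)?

Step 1: Count edges incident to each vertex:
  deg(1) = 2 (neighbors: 4, 6)
  deg(2) = 2 (neighbors: 4, 5)
  deg(3) = 0 (neighbors: none)
  deg(4) = 2 (neighbors: 1, 2)
  deg(5) = 1 (neighbors: 2)
  deg(6) = 1 (neighbors: 1)
  deg(7) = 0 (neighbors: none)

Step 2: Sort degrees in non-increasing order:
  Degrees: [2, 2, 0, 2, 1, 1, 0] -> sorted: [2, 2, 2, 1, 1, 0, 0]

Degree sequence: [2, 2, 2, 1, 1, 0, 0]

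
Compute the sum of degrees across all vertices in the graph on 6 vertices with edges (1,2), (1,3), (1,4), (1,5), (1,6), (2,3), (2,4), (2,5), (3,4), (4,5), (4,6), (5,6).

Step 1: Count edges incident to each vertex:
  deg(1) = 5 (neighbors: 2, 3, 4, 5, 6)
  deg(2) = 4 (neighbors: 1, 3, 4, 5)
  deg(3) = 3 (neighbors: 1, 2, 4)
  deg(4) = 5 (neighbors: 1, 2, 3, 5, 6)
  deg(5) = 4 (neighbors: 1, 2, 4, 6)
  deg(6) = 3 (neighbors: 1, 4, 5)

Step 2: Sum all degrees:
  5 + 4 + 3 + 5 + 4 + 3 = 24

Verification: sum of degrees = 2 * |E| = 2 * 12 = 24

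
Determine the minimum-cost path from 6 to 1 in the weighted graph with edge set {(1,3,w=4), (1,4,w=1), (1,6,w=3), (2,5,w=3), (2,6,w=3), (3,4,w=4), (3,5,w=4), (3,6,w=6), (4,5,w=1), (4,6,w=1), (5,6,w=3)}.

Step 1: Build adjacency list with weights:
  1: 3(w=4), 4(w=1), 6(w=3)
  2: 5(w=3), 6(w=3)
  3: 1(w=4), 4(w=4), 5(w=4), 6(w=6)
  4: 1(w=1), 3(w=4), 5(w=1), 6(w=1)
  5: 2(w=3), 3(w=4), 4(w=1), 6(w=3)
  6: 1(w=3), 2(w=3), 3(w=6), 4(w=1), 5(w=3)

Step 2: Apply Dijkstra's algorithm from vertex 6:
  Visit vertex 6 (distance=0)
    Update dist[1] = 3
    Update dist[2] = 3
    Update dist[3] = 6
    Update dist[4] = 1
    Update dist[5] = 3
  Visit vertex 4 (distance=1)
    Update dist[1] = 2
    Update dist[3] = 5
    Update dist[5] = 2
  Visit vertex 1 (distance=2)

Step 3: Shortest path: 6 -> 4 -> 1
Total weight: 1 + 1 = 2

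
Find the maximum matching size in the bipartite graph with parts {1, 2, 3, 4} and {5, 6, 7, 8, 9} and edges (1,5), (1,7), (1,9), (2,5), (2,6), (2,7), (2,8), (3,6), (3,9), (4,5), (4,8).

Step 1: List the neighbors of each left vertex:
  1: 5, 7, 9
  2: 5, 6, 7, 8
  3: 6, 9
  4: 5, 8

Step 2: Greedily match left vertices, then look for augmenting paths:
  Match 1 -- 5
  Match 2 -- 6
  Match 3 -- 9
  Match 4 -- 8
  No augmenting path remains.

Step 3: Verify this is maximum:
  Matching size 4 = min(|L|, |R|) = min(4, 5), which is an upper bound, so this matching is maximum.

Maximum matching: {(1,5), (2,6), (3,9), (4,8)}
Size: 4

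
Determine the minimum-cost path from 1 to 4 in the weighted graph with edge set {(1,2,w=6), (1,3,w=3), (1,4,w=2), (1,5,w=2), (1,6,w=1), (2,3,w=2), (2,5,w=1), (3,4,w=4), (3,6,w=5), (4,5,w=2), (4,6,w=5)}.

Step 1: Build adjacency list with weights:
  1: 2(w=6), 3(w=3), 4(w=2), 5(w=2), 6(w=1)
  2: 1(w=6), 3(w=2), 5(w=1)
  3: 1(w=3), 2(w=2), 4(w=4), 6(w=5)
  4: 1(w=2), 3(w=4), 5(w=2), 6(w=5)
  5: 1(w=2), 2(w=1), 4(w=2)
  6: 1(w=1), 3(w=5), 4(w=5)

Step 2: Apply Dijkstra's algorithm from vertex 1:
  Visit vertex 1 (distance=0)
    Update dist[2] = 6
    Update dist[3] = 3
    Update dist[4] = 2
    Update dist[5] = 2
    Update dist[6] = 1
  Visit vertex 6 (distance=1)
  Visit vertex 4 (distance=2)

Step 3: Shortest path: 1 -> 4
Total weight: 2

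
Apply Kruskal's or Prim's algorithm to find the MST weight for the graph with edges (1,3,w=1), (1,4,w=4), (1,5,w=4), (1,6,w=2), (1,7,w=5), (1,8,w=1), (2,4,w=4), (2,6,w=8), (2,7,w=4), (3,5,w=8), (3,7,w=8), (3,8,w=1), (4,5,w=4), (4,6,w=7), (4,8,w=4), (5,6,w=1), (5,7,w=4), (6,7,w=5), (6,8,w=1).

Apply Kruskal's algorithm (sort edges by weight, add if no cycle):

Sorted edges by weight:
  (1,8) w=1
  (1,3) w=1
  (3,8) w=1
  (5,6) w=1
  (6,8) w=1
  (1,6) w=2
  (1,5) w=4
  (1,4) w=4
  (2,4) w=4
  (2,7) w=4
  (4,5) w=4
  (4,8) w=4
  (5,7) w=4
  (1,7) w=5
  (6,7) w=5
  (4,6) w=7
  (2,6) w=8
  (3,5) w=8
  (3,7) w=8

Add edge (1,8) w=1 -- no cycle. Running total: 1
Add edge (1,3) w=1 -- no cycle. Running total: 2
Skip edge (3,8) w=1 -- would create cycle
Add edge (5,6) w=1 -- no cycle. Running total: 3
Add edge (6,8) w=1 -- no cycle. Running total: 4
Skip edge (1,6) w=2 -- would create cycle
Skip edge (1,5) w=4 -- would create cycle
Add edge (1,4) w=4 -- no cycle. Running total: 8
Add edge (2,4) w=4 -- no cycle. Running total: 12
Add edge (2,7) w=4 -- no cycle. Running total: 16

MST edges: (1,8,w=1), (1,3,w=1), (5,6,w=1), (6,8,w=1), (1,4,w=4), (2,4,w=4), (2,7,w=4)
Total MST weight: 1 + 1 + 1 + 1 + 4 + 4 + 4 = 16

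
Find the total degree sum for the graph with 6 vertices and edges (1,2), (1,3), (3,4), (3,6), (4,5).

Step 1: Count edges incident to each vertex:
  deg(1) = 2 (neighbors: 2, 3)
  deg(2) = 1 (neighbors: 1)
  deg(3) = 3 (neighbors: 1, 4, 6)
  deg(4) = 2 (neighbors: 3, 5)
  deg(5) = 1 (neighbors: 4)
  deg(6) = 1 (neighbors: 3)

Step 2: Sum all degrees:
  2 + 1 + 3 + 2 + 1 + 1 = 10

Verification: sum of degrees = 2 * |E| = 2 * 5 = 10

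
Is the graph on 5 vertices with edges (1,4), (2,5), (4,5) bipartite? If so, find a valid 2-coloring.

Step 1: Attempt 2-coloring using BFS:
  Start at vertex 1, assign color 0
  Color vertex 4 with color 1 (neighbor of 1)
  Color vertex 5 with color 0 (neighbor of 4)
  Color vertex 2 with color 1 (neighbor of 5)
  Start new component at vertex 3, assign color 0

Step 2: 2-coloring succeeded. No conflicts found.
  Set A (color 0): {1, 3, 5}
  Set B (color 1): {2, 4}

The graph is bipartite with partition {1, 3, 5}, {2, 4}.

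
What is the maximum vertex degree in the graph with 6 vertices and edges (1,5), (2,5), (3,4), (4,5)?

Step 1: Count edges incident to each vertex:
  deg(1) = 1 (neighbors: 5)
  deg(2) = 1 (neighbors: 5)
  deg(3) = 1 (neighbors: 4)
  deg(4) = 2 (neighbors: 3, 5)
  deg(5) = 3 (neighbors: 1, 2, 4)
  deg(6) = 0 (neighbors: none)

Step 2: Find maximum:
  max(1, 1, 1, 2, 3, 0) = 3 (vertex 5)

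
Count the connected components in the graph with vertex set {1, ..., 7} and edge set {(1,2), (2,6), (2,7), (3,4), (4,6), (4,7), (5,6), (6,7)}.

Step 1: Build adjacency list from edges:
  1: 2
  2: 1, 6, 7
  3: 4
  4: 3, 6, 7
  5: 6
  6: 2, 4, 5, 7
  7: 2, 4, 6

Step 2: Run BFS/DFS from vertex 1:
  Visited: {1, 2, 6, 7, 4, 5, 3}
  Reached 7 of 7 vertices

Step 3: All 7 vertices reached from vertex 1, so the graph is connected.
Number of connected components: 1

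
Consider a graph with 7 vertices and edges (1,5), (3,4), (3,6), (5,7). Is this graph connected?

Step 1: Build adjacency list from edges:
  1: 5
  2: (none)
  3: 4, 6
  4: 3
  5: 1, 7
  6: 3
  7: 5

Step 2: Run BFS/DFS from vertex 1:
  Visited: {1, 5, 7}
  Reached 3 of 7 vertices

Step 3: Only 3 of 7 vertices reached. Graph is disconnected.
Connected components: {1, 5, 7}, {2}, {3, 4, 6}
Answer: No, the graph is not connected (3 components).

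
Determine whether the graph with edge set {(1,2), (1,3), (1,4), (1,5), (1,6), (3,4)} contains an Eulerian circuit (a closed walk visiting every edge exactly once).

Step 1: Find the degree of each vertex:
  deg(1) = 5
  deg(2) = 1
  deg(3) = 2
  deg(4) = 2
  deg(5) = 1
  deg(6) = 1

Step 2: Count vertices with odd degree:
  Odd-degree vertices: 1, 2, 5, 6 (4 total)

Step 3: Apply Euler's theorem:
  - Eulerian circuit exists iff graph is connected and all vertices have even degree
  - Eulerian path exists iff graph is connected and has 0 or 2 odd-degree vertices

Graph has 4 odd-degree vertices (need 0 or 2).
Neither Eulerian path nor Eulerian circuit exists.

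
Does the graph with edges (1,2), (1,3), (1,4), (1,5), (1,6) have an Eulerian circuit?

Step 1: Find the degree of each vertex:
  deg(1) = 5
  deg(2) = 1
  deg(3) = 1
  deg(4) = 1
  deg(5) = 1
  deg(6) = 1

Step 2: Count vertices with odd degree:
  Odd-degree vertices: 1, 2, 3, 4, 5, 6 (6 total)

Step 3: Apply Euler's theorem:
  - Eulerian circuit exists iff graph is connected and all vertices have even degree
  - Eulerian path exists iff graph is connected and has 0 or 2 odd-degree vertices

Graph has 6 odd-degree vertices (need 0 or 2).
Neither Eulerian path nor Eulerian circuit exists.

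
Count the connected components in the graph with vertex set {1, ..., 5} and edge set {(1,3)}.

Step 1: Build adjacency list from edges:
  1: 3
  2: (none)
  3: 1
  4: (none)
  5: (none)

Step 2: Run BFS/DFS from vertex 1:
  Visited: {1, 3}
  Reached 2 of 5 vertices

Step 3: Only 2 of 5 vertices reached. Graph is disconnected.
Connected components: {1, 3}, {2}, {4}, {5}
Number of connected components: 4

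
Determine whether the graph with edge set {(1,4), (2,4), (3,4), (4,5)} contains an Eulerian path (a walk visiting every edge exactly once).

Step 1: Find the degree of each vertex:
  deg(1) = 1
  deg(2) = 1
  deg(3) = 1
  deg(4) = 4
  deg(5) = 1

Step 2: Count vertices with odd degree:
  Odd-degree vertices: 1, 2, 3, 5 (4 total)

Step 3: Apply Euler's theorem:
  - Eulerian circuit exists iff graph is connected and all vertices have even degree
  - Eulerian path exists iff graph is connected and has 0 or 2 odd-degree vertices

Graph has 4 odd-degree vertices (need 0 or 2).
Neither Eulerian path nor Eulerian circuit exists.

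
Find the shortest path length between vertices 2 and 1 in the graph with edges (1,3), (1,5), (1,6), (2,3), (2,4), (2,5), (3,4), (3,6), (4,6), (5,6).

Step 1: Build adjacency list:
  1: 3, 5, 6
  2: 3, 4, 5
  3: 1, 2, 4, 6
  4: 2, 3, 6
  5: 1, 2, 6
  6: 1, 3, 4, 5

Step 2: BFS from vertex 2 to find shortest path to 1:
  vertex 3 reached at distance 1
  vertex 4 reached at distance 1
  vertex 5 reached at distance 1
  vertex 1 reached at distance 2

Step 3: Shortest path: 2 -> 3 -> 1
Path length: 2 edges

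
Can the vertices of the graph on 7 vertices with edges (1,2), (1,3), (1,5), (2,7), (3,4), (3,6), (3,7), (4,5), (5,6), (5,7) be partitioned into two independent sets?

Step 1: Attempt 2-coloring using BFS:
  Start at vertex 1, assign color 0
  Color vertex 2 with color 1 (neighbor of 1)
  Color vertex 3 with color 1 (neighbor of 1)
  Color vertex 5 with color 1 (neighbor of 1)
  Color vertex 7 with color 0 (neighbor of 2)
  Color vertex 4 with color 0 (neighbor of 3)
  Color vertex 6 with color 0 (neighbor of 3)

Step 2: 2-coloring succeeded. No conflicts found.
  Set A (color 0): {1, 4, 6, 7}
  Set B (color 1): {2, 3, 5}

The graph is bipartite with partition {1, 4, 6, 7}, {2, 3, 5}.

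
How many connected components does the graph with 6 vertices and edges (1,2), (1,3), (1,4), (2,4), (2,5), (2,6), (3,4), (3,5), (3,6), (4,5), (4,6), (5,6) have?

Step 1: Build adjacency list from edges:
  1: 2, 3, 4
  2: 1, 4, 5, 6
  3: 1, 4, 5, 6
  4: 1, 2, 3, 5, 6
  5: 2, 3, 4, 6
  6: 2, 3, 4, 5

Step 2: Run BFS/DFS from vertex 1:
  Visited: {1, 2, 3, 4, 5, 6}
  Reached 6 of 6 vertices

Step 3: All 6 vertices reached from vertex 1, so the graph is connected.
Number of connected components: 1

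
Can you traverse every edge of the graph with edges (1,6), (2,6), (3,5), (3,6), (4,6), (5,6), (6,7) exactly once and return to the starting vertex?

Step 1: Find the degree of each vertex:
  deg(1) = 1
  deg(2) = 1
  deg(3) = 2
  deg(4) = 1
  deg(5) = 2
  deg(6) = 6
  deg(7) = 1

Step 2: Count vertices with odd degree:
  Odd-degree vertices: 1, 2, 4, 7 (4 total)

Step 3: Apply Euler's theorem:
  - Eulerian circuit exists iff graph is connected and all vertices have even degree
  - Eulerian path exists iff graph is connected and has 0 or 2 odd-degree vertices

Graph has 4 odd-degree vertices (need 0 or 2).
Neither Eulerian path nor Eulerian circuit exists.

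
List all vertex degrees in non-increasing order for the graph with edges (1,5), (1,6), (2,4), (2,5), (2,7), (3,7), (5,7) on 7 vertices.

Step 1: Count edges incident to each vertex:
  deg(1) = 2 (neighbors: 5, 6)
  deg(2) = 3 (neighbors: 4, 5, 7)
  deg(3) = 1 (neighbors: 7)
  deg(4) = 1 (neighbors: 2)
  deg(5) = 3 (neighbors: 1, 2, 7)
  deg(6) = 1 (neighbors: 1)
  deg(7) = 3 (neighbors: 2, 3, 5)

Step 2: Sort degrees in non-increasing order:
  Degrees: [2, 3, 1, 1, 3, 1, 3] -> sorted: [3, 3, 3, 2, 1, 1, 1]

Degree sequence: [3, 3, 3, 2, 1, 1, 1]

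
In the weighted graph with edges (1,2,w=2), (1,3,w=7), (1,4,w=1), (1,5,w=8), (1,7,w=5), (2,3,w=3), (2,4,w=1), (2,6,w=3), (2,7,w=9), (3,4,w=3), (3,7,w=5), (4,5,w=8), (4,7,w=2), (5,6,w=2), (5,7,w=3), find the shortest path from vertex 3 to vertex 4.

Step 1: Build adjacency list with weights:
  1: 2(w=2), 3(w=7), 4(w=1), 5(w=8), 7(w=5)
  2: 1(w=2), 3(w=3), 4(w=1), 6(w=3), 7(w=9)
  3: 1(w=7), 2(w=3), 4(w=3), 7(w=5)
  4: 1(w=1), 2(w=1), 3(w=3), 5(w=8), 7(w=2)
  5: 1(w=8), 4(w=8), 6(w=2), 7(w=3)
  6: 2(w=3), 5(w=2)
  7: 1(w=5), 2(w=9), 3(w=5), 4(w=2), 5(w=3)

Step 2: Apply Dijkstra's algorithm from vertex 3:
  Visit vertex 3 (distance=0)
    Update dist[1] = 7
    Update dist[2] = 3
    Update dist[4] = 3
    Update dist[7] = 5
  Visit vertex 2 (distance=3)
    Update dist[1] = 5
    Update dist[6] = 6
  Visit vertex 4 (distance=3)
    Update dist[1] = 4
    Update dist[5] = 11

Step 3: Shortest path: 3 -> 4
Total weight: 3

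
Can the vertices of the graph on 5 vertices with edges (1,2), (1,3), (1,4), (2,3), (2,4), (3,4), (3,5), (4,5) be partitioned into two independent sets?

Step 1: Attempt 2-coloring using BFS:
  Start at vertex 1, assign color 0
  Color vertex 2 with color 1 (neighbor of 1)
  Color vertex 3 with color 1 (neighbor of 1)
  Color vertex 4 with color 1 (neighbor of 1)

Step 2: Conflict found! Vertices 2 and 3 are adjacent but have the same color.
This means the graph contains an odd cycle.

The graph is NOT bipartite.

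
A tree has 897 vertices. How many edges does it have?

A tree on n vertices always has exactly n - 1 edges.
For n = 897: edges = 897 - 1 = 896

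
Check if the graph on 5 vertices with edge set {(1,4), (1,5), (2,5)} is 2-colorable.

Step 1: Attempt 2-coloring using BFS:
  Start at vertex 1, assign color 0
  Color vertex 4 with color 1 (neighbor of 1)
  Color vertex 5 with color 1 (neighbor of 1)
  Color vertex 2 with color 0 (neighbor of 5)
  Start new component at vertex 3, assign color 0

Step 2: 2-coloring succeeded. No conflicts found.
  Set A (color 0): {1, 2, 3}
  Set B (color 1): {4, 5}

The graph is bipartite with partition {1, 2, 3}, {4, 5}.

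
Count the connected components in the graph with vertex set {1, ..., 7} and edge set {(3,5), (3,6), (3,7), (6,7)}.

Step 1: Build adjacency list from edges:
  1: (none)
  2: (none)
  3: 5, 6, 7
  4: (none)
  5: 3
  6: 3, 7
  7: 3, 6

Step 2: Run BFS/DFS from vertex 1:
  Visited: {1}
  Reached 1 of 7 vertices

Step 3: Only 1 of 7 vertices reached. Graph is disconnected.
Connected components: {1}, {2}, {3, 5, 6, 7}, {4}
Number of connected components: 4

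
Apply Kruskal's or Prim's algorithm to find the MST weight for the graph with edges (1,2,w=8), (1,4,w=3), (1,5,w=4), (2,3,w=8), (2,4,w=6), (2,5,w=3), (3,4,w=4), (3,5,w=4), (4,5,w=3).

Apply Kruskal's algorithm (sort edges by weight, add if no cycle):

Sorted edges by weight:
  (1,4) w=3
  (2,5) w=3
  (4,5) w=3
  (1,5) w=4
  (3,5) w=4
  (3,4) w=4
  (2,4) w=6
  (1,2) w=8
  (2,3) w=8

Add edge (1,4) w=3 -- no cycle. Running total: 3
Add edge (2,5) w=3 -- no cycle. Running total: 6
Add edge (4,5) w=3 -- no cycle. Running total: 9
Skip edge (1,5) w=4 -- would create cycle
Add edge (3,5) w=4 -- no cycle. Running total: 13

MST edges: (1,4,w=3), (2,5,w=3), (4,5,w=3), (3,5,w=4)
Total MST weight: 3 + 3 + 3 + 4 = 13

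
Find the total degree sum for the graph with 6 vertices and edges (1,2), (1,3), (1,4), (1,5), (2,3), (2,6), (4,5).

Step 1: Count edges incident to each vertex:
  deg(1) = 4 (neighbors: 2, 3, 4, 5)
  deg(2) = 3 (neighbors: 1, 3, 6)
  deg(3) = 2 (neighbors: 1, 2)
  deg(4) = 2 (neighbors: 1, 5)
  deg(5) = 2 (neighbors: 1, 4)
  deg(6) = 1 (neighbors: 2)

Step 2: Sum all degrees:
  4 + 3 + 2 + 2 + 2 + 1 = 14

Verification: sum of degrees = 2 * |E| = 2 * 7 = 14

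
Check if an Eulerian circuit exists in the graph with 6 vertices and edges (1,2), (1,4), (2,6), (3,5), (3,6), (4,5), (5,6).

Step 1: Find the degree of each vertex:
  deg(1) = 2
  deg(2) = 2
  deg(3) = 2
  deg(4) = 2
  deg(5) = 3
  deg(6) = 3

Step 2: Count vertices with odd degree:
  Odd-degree vertices: 5, 6 (2 total)

Step 3: Apply Euler's theorem:
  - Eulerian circuit exists iff graph is connected and all vertices have even degree
  - Eulerian path exists iff graph is connected and has 0 or 2 odd-degree vertices

Graph is connected with exactly 2 odd-degree vertices (5, 6).
Eulerian path exists (starting and ending at the odd-degree vertices), but no Eulerian circuit.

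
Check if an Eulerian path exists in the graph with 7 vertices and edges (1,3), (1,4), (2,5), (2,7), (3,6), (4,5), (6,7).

Step 1: Find the degree of each vertex:
  deg(1) = 2
  deg(2) = 2
  deg(3) = 2
  deg(4) = 2
  deg(5) = 2
  deg(6) = 2
  deg(7) = 2

Step 2: Count vertices with odd degree:
  All vertices have even degree (0 odd-degree vertices)

Step 3: Apply Euler's theorem:
  - Eulerian circuit exists iff graph is connected and all vertices have even degree
  - Eulerian path exists iff graph is connected and has 0 or 2 odd-degree vertices

Graph is connected with 0 odd-degree vertices.
Both Eulerian circuit and Eulerian path exist.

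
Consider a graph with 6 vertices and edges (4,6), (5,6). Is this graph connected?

Step 1: Build adjacency list from edges:
  1: (none)
  2: (none)
  3: (none)
  4: 6
  5: 6
  6: 4, 5

Step 2: Run BFS/DFS from vertex 1:
  Visited: {1}
  Reached 1 of 6 vertices

Step 3: Only 1 of 6 vertices reached. Graph is disconnected.
Connected components: {1}, {2}, {3}, {4, 5, 6}
Answer: No, the graph is not connected (4 components).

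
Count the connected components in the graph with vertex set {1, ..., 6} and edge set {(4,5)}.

Step 1: Build adjacency list from edges:
  1: (none)
  2: (none)
  3: (none)
  4: 5
  5: 4
  6: (none)

Step 2: Run BFS/DFS from vertex 1:
  Visited: {1}
  Reached 1 of 6 vertices

Step 3: Only 1 of 6 vertices reached. Graph is disconnected.
Connected components: {1}, {2}, {3}, {4, 5}, {6}
Number of connected components: 5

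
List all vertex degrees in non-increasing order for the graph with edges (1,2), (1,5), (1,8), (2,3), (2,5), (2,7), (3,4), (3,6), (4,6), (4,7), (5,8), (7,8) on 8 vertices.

Step 1: Count edges incident to each vertex:
  deg(1) = 3 (neighbors: 2, 5, 8)
  deg(2) = 4 (neighbors: 1, 3, 5, 7)
  deg(3) = 3 (neighbors: 2, 4, 6)
  deg(4) = 3 (neighbors: 3, 6, 7)
  deg(5) = 3 (neighbors: 1, 2, 8)
  deg(6) = 2 (neighbors: 3, 4)
  deg(7) = 3 (neighbors: 2, 4, 8)
  deg(8) = 3 (neighbors: 1, 5, 7)

Step 2: Sort degrees in non-increasing order:
  Degrees: [3, 4, 3, 3, 3, 2, 3, 3] -> sorted: [4, 3, 3, 3, 3, 3, 3, 2]

Degree sequence: [4, 3, 3, 3, 3, 3, 3, 2]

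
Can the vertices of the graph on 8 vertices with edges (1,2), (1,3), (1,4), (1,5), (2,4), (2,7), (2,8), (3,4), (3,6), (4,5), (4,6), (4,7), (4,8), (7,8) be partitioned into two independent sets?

Step 1: Attempt 2-coloring using BFS:
  Start at vertex 1, assign color 0
  Color vertex 2 with color 1 (neighbor of 1)
  Color vertex 3 with color 1 (neighbor of 1)
  Color vertex 4 with color 1 (neighbor of 1)
  Color vertex 5 with color 1 (neighbor of 1)

Step 2: Conflict found! Vertices 2 and 4 are adjacent but have the same color.
This means the graph contains an odd cycle.

The graph is NOT bipartite.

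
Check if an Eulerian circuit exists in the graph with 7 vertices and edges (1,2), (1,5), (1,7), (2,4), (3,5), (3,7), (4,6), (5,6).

Step 1: Find the degree of each vertex:
  deg(1) = 3
  deg(2) = 2
  deg(3) = 2
  deg(4) = 2
  deg(5) = 3
  deg(6) = 2
  deg(7) = 2

Step 2: Count vertices with odd degree:
  Odd-degree vertices: 1, 5 (2 total)

Step 3: Apply Euler's theorem:
  - Eulerian circuit exists iff graph is connected and all vertices have even degree
  - Eulerian path exists iff graph is connected and has 0 or 2 odd-degree vertices

Graph is connected with exactly 2 odd-degree vertices (1, 5).
Eulerian path exists (starting and ending at the odd-degree vertices), but no Eulerian circuit.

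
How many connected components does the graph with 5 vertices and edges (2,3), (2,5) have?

Step 1: Build adjacency list from edges:
  1: (none)
  2: 3, 5
  3: 2
  4: (none)
  5: 2

Step 2: Run BFS/DFS from vertex 1:
  Visited: {1}
  Reached 1 of 5 vertices

Step 3: Only 1 of 5 vertices reached. Graph is disconnected.
Connected components: {1}, {2, 3, 5}, {4}
Number of connected components: 3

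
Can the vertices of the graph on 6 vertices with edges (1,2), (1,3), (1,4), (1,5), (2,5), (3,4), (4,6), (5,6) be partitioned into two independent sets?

Step 1: Attempt 2-coloring using BFS:
  Start at vertex 1, assign color 0
  Color vertex 2 with color 1 (neighbor of 1)
  Color vertex 3 with color 1 (neighbor of 1)
  Color vertex 4 with color 1 (neighbor of 1)
  Color vertex 5 with color 1 (neighbor of 1)

Step 2: Conflict found! Vertices 2 and 5 are adjacent but have the same color.
This means the graph contains an odd cycle.

The graph is NOT bipartite.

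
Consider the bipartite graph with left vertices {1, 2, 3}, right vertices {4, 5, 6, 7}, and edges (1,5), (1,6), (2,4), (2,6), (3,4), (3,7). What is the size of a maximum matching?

Step 1: List the neighbors of each left vertex:
  1: 5, 6
  2: 4, 6
  3: 4, 7

Step 2: Greedily match left vertices, then look for augmenting paths:
  Match 1 -- 5
  Match 2 -- 4
  Match 3 -- 7
  No augmenting path remains.

Step 3: Verify this is maximum:
  Matching size 3 = min(|L|, |R|) = min(3, 4), which is an upper bound, so this matching is maximum.

Maximum matching: {(1,5), (2,4), (3,7)}
Size: 3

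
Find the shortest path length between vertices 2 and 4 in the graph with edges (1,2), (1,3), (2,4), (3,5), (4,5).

Step 1: Build adjacency list:
  1: 2, 3
  2: 1, 4
  3: 1, 5
  4: 2, 5
  5: 3, 4

Step 2: BFS from vertex 2 to find shortest path to 4:
  vertex 1 reached at distance 1
  vertex 4 reached at distance 1

Step 3: Shortest path: 2 -> 4
Path length: 1 edge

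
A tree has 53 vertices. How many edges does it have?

A tree on n vertices always has exactly n - 1 edges.
For n = 53: edges = 53 - 1 = 52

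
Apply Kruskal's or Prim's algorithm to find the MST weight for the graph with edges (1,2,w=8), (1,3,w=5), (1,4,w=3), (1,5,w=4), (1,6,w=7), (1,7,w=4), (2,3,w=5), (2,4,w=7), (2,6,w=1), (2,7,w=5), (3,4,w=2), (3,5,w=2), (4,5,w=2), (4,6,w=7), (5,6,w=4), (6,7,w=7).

Apply Kruskal's algorithm (sort edges by weight, add if no cycle):

Sorted edges by weight:
  (2,6) w=1
  (3,4) w=2
  (3,5) w=2
  (4,5) w=2
  (1,4) w=3
  (1,5) w=4
  (1,7) w=4
  (5,6) w=4
  (1,3) w=5
  (2,3) w=5
  (2,7) w=5
  (1,6) w=7
  (2,4) w=7
  (4,6) w=7
  (6,7) w=7
  (1,2) w=8

Add edge (2,6) w=1 -- no cycle. Running total: 1
Add edge (3,4) w=2 -- no cycle. Running total: 3
Add edge (3,5) w=2 -- no cycle. Running total: 5
Skip edge (4,5) w=2 -- would create cycle
Add edge (1,4) w=3 -- no cycle. Running total: 8
Skip edge (1,5) w=4 -- would create cycle
Add edge (1,7) w=4 -- no cycle. Running total: 12
Add edge (5,6) w=4 -- no cycle. Running total: 16

MST edges: (2,6,w=1), (3,4,w=2), (3,5,w=2), (1,4,w=3), (1,7,w=4), (5,6,w=4)
Total MST weight: 1 + 2 + 2 + 3 + 4 + 4 = 16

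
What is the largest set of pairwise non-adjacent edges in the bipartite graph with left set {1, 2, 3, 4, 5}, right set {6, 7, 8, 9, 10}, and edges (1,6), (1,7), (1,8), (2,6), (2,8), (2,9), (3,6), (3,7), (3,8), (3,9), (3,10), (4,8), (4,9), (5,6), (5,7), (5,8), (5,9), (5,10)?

Step 1: List the neighbors of each left vertex:
  1: 6, 7, 8
  2: 6, 8, 9
  3: 6, 7, 8, 9, 10
  4: 8, 9
  5: 6, 7, 8, 9, 10

Step 2: Greedily match left vertices, then look for augmenting paths:
  Match 1 -- 6
  Match 2 -- 8
  Match 3 -- 7
  Match 4 -- 9
  Match 5 -- 10
  No augmenting path remains.

Step 3: Verify this is maximum:
  Matching size 5 = min(|L|, |R|) = min(5, 5), which is an upper bound, so this matching is maximum.

Maximum matching: {(1,6), (2,8), (3,7), (4,9), (5,10)}
Size: 5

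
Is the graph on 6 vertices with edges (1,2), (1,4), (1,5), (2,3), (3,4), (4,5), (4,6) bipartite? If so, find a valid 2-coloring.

Step 1: Attempt 2-coloring using BFS:
  Start at vertex 1, assign color 0
  Color vertex 2 with color 1 (neighbor of 1)
  Color vertex 4 with color 1 (neighbor of 1)
  Color vertex 5 with color 1 (neighbor of 1)
  Color vertex 3 with color 0 (neighbor of 2)

Step 2: Conflict found! Vertices 4 and 5 are adjacent but have the same color.
This means the graph contains an odd cycle.

The graph is NOT bipartite.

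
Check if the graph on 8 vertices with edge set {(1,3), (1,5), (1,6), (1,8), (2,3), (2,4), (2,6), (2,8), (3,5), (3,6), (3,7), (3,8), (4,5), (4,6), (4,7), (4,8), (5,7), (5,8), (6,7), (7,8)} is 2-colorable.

Step 1: Attempt 2-coloring using BFS:
  Start at vertex 1, assign color 0
  Color vertex 3 with color 1 (neighbor of 1)
  Color vertex 5 with color 1 (neighbor of 1)
  Color vertex 6 with color 1 (neighbor of 1)
  Color vertex 8 with color 1 (neighbor of 1)
  Color vertex 2 with color 0 (neighbor of 3)

Step 2: Conflict found! Vertices 3 and 5 are adjacent but have the same color.
This means the graph contains an odd cycle.

The graph is NOT bipartite.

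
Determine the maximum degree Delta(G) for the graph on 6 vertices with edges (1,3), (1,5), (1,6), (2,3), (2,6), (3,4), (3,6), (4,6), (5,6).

Step 1: Count edges incident to each vertex:
  deg(1) = 3 (neighbors: 3, 5, 6)
  deg(2) = 2 (neighbors: 3, 6)
  deg(3) = 4 (neighbors: 1, 2, 4, 6)
  deg(4) = 2 (neighbors: 3, 6)
  deg(5) = 2 (neighbors: 1, 6)
  deg(6) = 5 (neighbors: 1, 2, 3, 4, 5)

Step 2: Find maximum:
  max(3, 2, 4, 2, 2, 5) = 5 (vertex 6)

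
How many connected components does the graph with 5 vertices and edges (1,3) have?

Step 1: Build adjacency list from edges:
  1: 3
  2: (none)
  3: 1
  4: (none)
  5: (none)

Step 2: Run BFS/DFS from vertex 1:
  Visited: {1, 3}
  Reached 2 of 5 vertices

Step 3: Only 2 of 5 vertices reached. Graph is disconnected.
Connected components: {1, 3}, {2}, {4}, {5}
Number of connected components: 4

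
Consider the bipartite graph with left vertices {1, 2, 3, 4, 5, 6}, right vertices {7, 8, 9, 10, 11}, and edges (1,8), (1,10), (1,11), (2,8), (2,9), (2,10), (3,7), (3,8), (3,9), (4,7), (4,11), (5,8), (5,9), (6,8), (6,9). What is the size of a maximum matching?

Step 1: List the neighbors of each left vertex:
  1: 8, 10, 11
  2: 8, 9, 10
  3: 7, 8, 9
  4: 7, 11
  5: 8, 9
  6: 8, 9

Step 2: Greedily match left vertices, then look for augmenting paths:
  Match 1 -- 10
  Match 2 -- 9
  Match 3 -- 7
  Match 4 -- 11
  Match 5 -- 8
  No augmenting path remains.

Step 3: Verify this is maximum:
  Matching size 5 = min(|L|, |R|) = min(6, 5), which is an upper bound, so this matching is maximum.

Maximum matching: {(1,10), (2,9), (3,7), (4,11), (5,8)}
Size: 5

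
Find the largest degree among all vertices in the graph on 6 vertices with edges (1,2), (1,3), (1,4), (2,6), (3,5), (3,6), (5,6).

Step 1: Count edges incident to each vertex:
  deg(1) = 3 (neighbors: 2, 3, 4)
  deg(2) = 2 (neighbors: 1, 6)
  deg(3) = 3 (neighbors: 1, 5, 6)
  deg(4) = 1 (neighbors: 1)
  deg(5) = 2 (neighbors: 3, 6)
  deg(6) = 3 (neighbors: 2, 3, 5)

Step 2: Find maximum:
  max(3, 2, 3, 1, 2, 3) = 3 (vertex 1)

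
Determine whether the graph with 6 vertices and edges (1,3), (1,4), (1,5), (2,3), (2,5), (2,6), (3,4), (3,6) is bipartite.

Step 1: Attempt 2-coloring using BFS:
  Start at vertex 1, assign color 0
  Color vertex 3 with color 1 (neighbor of 1)
  Color vertex 4 with color 1 (neighbor of 1)
  Color vertex 5 with color 1 (neighbor of 1)
  Color vertex 2 with color 0 (neighbor of 3)

Step 2: Conflict found! Vertices 3 and 4 are adjacent but have the same color.
This means the graph contains an odd cycle.

The graph is NOT bipartite.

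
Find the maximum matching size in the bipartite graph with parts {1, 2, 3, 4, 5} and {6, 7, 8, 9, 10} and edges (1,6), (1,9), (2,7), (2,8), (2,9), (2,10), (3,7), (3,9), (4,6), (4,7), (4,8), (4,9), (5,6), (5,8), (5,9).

Step 1: List the neighbors of each left vertex:
  1: 6, 9
  2: 7, 8, 9, 10
  3: 7, 9
  4: 6, 7, 8, 9
  5: 6, 8, 9

Step 2: Greedily match left vertices, then look for augmenting paths:
  Match 1 -- 6
  Match 2 -- 10
  Match 3 -- 9
  Match 4 -- 7
  Match 5 -- 8
  No augmenting path remains.

Step 3: Verify this is maximum:
  Matching size 5 = min(|L|, |R|) = min(5, 5), which is an upper bound, so this matching is maximum.

Maximum matching: {(1,6), (2,10), (3,9), (4,7), (5,8)}
Size: 5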